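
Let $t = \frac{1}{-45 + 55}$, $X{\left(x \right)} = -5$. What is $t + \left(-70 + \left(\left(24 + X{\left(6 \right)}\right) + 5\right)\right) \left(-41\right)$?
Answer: $\frac{18861}{10} \approx 1886.1$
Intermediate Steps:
$t = \frac{1}{10} \approx 0.1$
$t + \left(-70 + \left(\left(24 + X{\left(6 \right)}\right) + 5\right)\right) \left(-41\right) = \frac{1}{10} + \left(-70 + \left(\left(24 - 5\right) + 5\right)\right) \left(-41\right) = \frac{1}{10} + \left(-70 + \left(19 + 5\right)\right) \left(-41\right) = \frac{1}{10} + \left(-70 + 24\right) \left(-41\right) = \frac{1}{10} - -1886 = \frac{1}{10} + 1886 = \frac{18861}{10}$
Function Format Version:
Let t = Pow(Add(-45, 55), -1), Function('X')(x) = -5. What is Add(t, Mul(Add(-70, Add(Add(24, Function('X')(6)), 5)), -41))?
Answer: Rational(18861, 10) ≈ 1886.1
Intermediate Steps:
t = Rational(1, 10) (t = Pow(10, -1) = Rational(1, 10) ≈ 0.10000)
Add(t, Mul(Add(-70, Add(Add(24, Function('X')(6)), 5)), -41)) = Add(Rational(1, 10), Mul(Add(-70, Add(Add(24, -5), 5)), -41)) = Add(Rational(1, 10), Mul(Add(-70, Add(19, 5)), -41)) = Add(Rational(1, 10), Mul(Add(-70, 24), -41)) = Add(Rational(1, 10), Mul(-46, -41)) = Add(Rational(1, 10), 1886) = Rational(18861, 10)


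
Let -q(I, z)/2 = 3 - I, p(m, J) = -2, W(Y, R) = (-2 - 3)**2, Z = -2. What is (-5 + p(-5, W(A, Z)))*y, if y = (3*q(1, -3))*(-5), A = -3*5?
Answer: -420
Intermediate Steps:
A = -15
W(Y, R) = 25 (W(Y, R) = (-5)**2 = 25)
q(I, z) = -6 + 2*I (q(I, z) = -2*(3 - I) = -6 + 2*I)
y = 60 (y = (3*(-6 + 2*1))*(-5) = (3*(-6 + 2))*(-5) = (3*(-4))*(-5) = -12*(-5) = 60)
(-5 + p(-5, W(A, Z)))*y = (-5 - 2)*60 = -7*60 = -420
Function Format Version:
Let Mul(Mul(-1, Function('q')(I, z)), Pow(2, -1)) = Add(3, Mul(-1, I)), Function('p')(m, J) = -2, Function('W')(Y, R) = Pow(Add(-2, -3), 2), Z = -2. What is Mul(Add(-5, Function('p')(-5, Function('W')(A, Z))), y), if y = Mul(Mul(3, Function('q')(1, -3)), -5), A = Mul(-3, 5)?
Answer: -420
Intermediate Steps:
A = -15
Function('W')(Y, R) = 25 (Function('W')(Y, R) = Pow(-5, 2) = 25)
Function('q')(I, z) = Add(-6, Mul(2, I)) (Function('q')(I, z) = Mul(-2, Add(3, Mul(-1, I))) = Add(-6, Mul(2, I)))
y = 60 (y = Mul(Mul(3, Add(-6, Mul(2, 1))), -5) = Mul(Mul(3, Add(-6, 2)), -5) = Mul(Mul(3, -4), -5) = Mul(-12, -5) = 60)
Mul(Add(-5, Function('p')(-5, Function('W')(A, Z))), y) = Mul(Add(-5, -2), 60) = Mul(-7, 60) = -420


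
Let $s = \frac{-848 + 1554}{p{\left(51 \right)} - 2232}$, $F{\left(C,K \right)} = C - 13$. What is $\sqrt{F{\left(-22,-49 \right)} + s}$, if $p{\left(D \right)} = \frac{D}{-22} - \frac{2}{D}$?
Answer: $\frac{i \sqrt{221953599626303}}{2506949} \approx 5.9427 i$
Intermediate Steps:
$F{\left(C,K \right)} = -13 + C$
$p{\left(D \right)} = - \frac{2}{D} - \frac{D}{22}$ ($p{\left(D \right)} = D \left(- \frac{1}{22}\right) - \frac{2}{D} = - \frac{D}{22} - \frac{2}{D} = - \frac{2}{D} - \frac{D}{22}$)
$s = - \frac{792132}{2506949}$ ($s = \frac{-848 + 1554}{\left(- \frac{2}{51} - \frac{51}{22}\right) - 2232} = \frac{706}{\left(\left(-2\right) \frac{1}{51} - \frac{51}{22}\right) - 2232} = \frac{706}{\left(- \frac{2}{51} - \frac{51}{22}\right) - 2232} = \frac{706}{- \frac{2645}{1122} - 2232} = \frac{706}{- \frac{2506949}{1122}} = 706 \left(- \frac{1122}{2506949}\right) = - \frac{792132}{2506949} \approx -0.31597$)
$\sqrt{F{\left(-22,-49 \right)} + s} = \sqrt{\left(-13 - 22\right) - \frac{792132}{2506949}} = \sqrt{-35 - \frac{792132}{2506949}} = \sqrt{- \frac{88535347}{2506949}} = \frac{i \sqrt{221953599626303}}{2506949}$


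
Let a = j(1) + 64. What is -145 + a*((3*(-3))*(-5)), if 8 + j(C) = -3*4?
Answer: 1835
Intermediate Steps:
j(C) = -20 (j(C) = -8 - 3*4 = -8 - 12 = -20)
a = 44 (a = -20 + 64 = 44)
-145 + a*((3*(-3))*(-5)) = -145 + 44*((3*(-3))*(-5)) = -145 + 44*(-9*(-5)) = -145 + 44*45 = -145 + 1980 = 1835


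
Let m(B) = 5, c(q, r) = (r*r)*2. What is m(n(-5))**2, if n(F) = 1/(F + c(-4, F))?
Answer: 25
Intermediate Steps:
c(q, r) = 2*r**2 (c(q, r) = r**2*2 = 2*r**2)
n(F) = 1/(F + 2*F**2)
m(n(-5))**2 = 5**2 = 25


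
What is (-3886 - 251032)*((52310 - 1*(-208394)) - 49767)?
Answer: -53771638166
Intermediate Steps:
(-3886 - 251032)*((52310 - 1*(-208394)) - 49767) = -254918*((52310 + 208394) - 49767) = -254918*(260704 - 49767) = -254918*210937 = -53771638166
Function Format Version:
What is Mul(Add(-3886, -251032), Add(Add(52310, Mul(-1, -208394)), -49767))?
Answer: -53771638166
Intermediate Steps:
Mul(Add(-3886, -251032), Add(Add(52310, Mul(-1, -208394)), -49767)) = Mul(-254918, Add(Add(52310, 208394), -49767)) = Mul(-254918, Add(260704, -49767)) = Mul(-254918, 210937) = -53771638166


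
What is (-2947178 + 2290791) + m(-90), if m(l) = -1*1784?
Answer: -658171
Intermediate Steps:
m(l) = -1784
(-2947178 + 2290791) + m(-90) = (-2947178 + 2290791) - 1784 = -656387 - 1784 = -658171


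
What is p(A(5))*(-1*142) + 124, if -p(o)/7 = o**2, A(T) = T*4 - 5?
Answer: 223774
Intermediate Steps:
A(T) = -5 + 4*T (A(T) = 4*T - 5 = -5 + 4*T)
p(o) = -7*o**2
p(A(5))*(-1*142) + 124 = (-7*(-5 + 4*5)**2)*(-1*142) + 124 = -7*(-5 + 20)**2*(-142) + 124 = -7*15**2*(-142) + 124 = -7*225*(-142) + 124 = -1575*(-142) + 124 = 223650 + 124 = 223774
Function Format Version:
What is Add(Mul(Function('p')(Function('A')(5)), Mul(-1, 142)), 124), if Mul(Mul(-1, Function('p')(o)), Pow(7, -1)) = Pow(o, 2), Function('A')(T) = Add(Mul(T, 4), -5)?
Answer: 223774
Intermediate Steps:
Function('A')(T) = Add(-5, Mul(4, T)) (Function('A')(T) = Add(Mul(4, T), -5) = Add(-5, Mul(4, T)))
Function('p')(o) = Mul(-7, Pow(o, 2))
Add(Mul(Function('p')(Function('A')(5)), Mul(-1, 142)), 124) = Add(Mul(Mul(-7, Pow(Add(-5, Mul(4, 5)), 2)), Mul(-1, 142)), 124) = Add(Mul(Mul(-7, Pow(Add(-5, 20), 2)), -142), 124) = Add(Mul(Mul(-7, Pow(15, 2)), -142), 124) = Add(Mul(Mul(-7, 225), -142), 124) = Add(Mul(-1575, -142), 124) = Add(223650, 124) = 223774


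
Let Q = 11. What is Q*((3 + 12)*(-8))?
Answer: -1320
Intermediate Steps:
Q*((3 + 12)*(-8)) = 11*((3 + 12)*(-8)) = 11*(15*(-8)) = 11*(-120) = -1320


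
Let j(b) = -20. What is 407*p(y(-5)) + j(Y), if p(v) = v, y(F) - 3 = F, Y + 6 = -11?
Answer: -834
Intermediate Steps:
Y = -17 (Y = -6 - 11 = -17)
y(F) = 3 + F
407*p(y(-5)) + j(Y) = 407*(3 - 5) - 20 = 407*(-2) - 20 = -814 - 20 = -834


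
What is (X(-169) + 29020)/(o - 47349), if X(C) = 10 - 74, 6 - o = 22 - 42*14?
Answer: -28956/46777 ≈ -0.61902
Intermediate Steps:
o = 572 (o = 6 - (22 - 42*14) = 6 - (22 - 588) = 6 - 1*(-566) = 6 + 566 = 572)
X(C) = -64
(X(-169) + 29020)/(o - 47349) = (-64 + 29020)/(572 - 47349) = 28956/(-46777) = 28956*(-1/46777) = -28956/46777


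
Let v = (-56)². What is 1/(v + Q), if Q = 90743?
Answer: 1/93879 ≈ 1.0652e-5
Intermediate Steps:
v = 3136
1/(v + Q) = 1/(3136 + 90743) = 1/93879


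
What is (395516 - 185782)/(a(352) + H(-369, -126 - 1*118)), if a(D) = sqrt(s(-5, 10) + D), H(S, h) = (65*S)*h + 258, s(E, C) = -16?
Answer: 102290732411/2854408612439 - 209734*sqrt(21)/8563225837317 ≈ 0.035836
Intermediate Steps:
H(S, h) = 258 + 65*S*h (H(S, h) = 65*S*h + 258 = 258 + 65*S*h)
a(D) = sqrt(-16 + D)
(395516 - 185782)/(a(352) + H(-369, -126 - 1*118)) = (395516 - 185782)/(sqrt(-16 + 352) + (258 + 65*(-369)*(-126 - 1*118))) = 209734/(sqrt(336) + (258 + 65*(-369)*(-126 - 118))) = 209734/(4*sqrt(21) + (258 + 65*(-369)*(-244))) = 209734/(4*sqrt(21) + (258 + 5852340)) = 209734/(4*sqrt(21) + 5852598) = 209734/(5852598 + 4*sqrt(21))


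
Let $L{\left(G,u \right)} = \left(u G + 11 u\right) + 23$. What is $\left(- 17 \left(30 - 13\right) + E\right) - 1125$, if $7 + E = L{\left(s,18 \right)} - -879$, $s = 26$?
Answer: $147$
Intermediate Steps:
$L{\left(G,u \right)} = 23 + 11 u + G u$ ($L{\left(G,u \right)} = \left(G u + 11 u\right) + 23 = \left(11 u + G u\right) + 23 = 23 + 11 u + G u$)
$E = 1561$ ($E = -7 + \left(\left(23 + 11 \cdot 18 + 26 \cdot 18\right) - -879\right) = -7 + \left(\left(23 + 198 + 468\right) + 879\right) = -7 + \left(689 + 879\right) = -7 + 1568 = 1561$)
$\left(- 17 \left(30 - 13\right) + E\right) - 1125 = \left(- 17 \left(30 - 13\right) + 1561\right) - 1125 = \left(\left(-17\right) 17 + 1561\right) - 1125 = \left(-289 + 1561\right) - 1125 = 1272 - 1125 = 147$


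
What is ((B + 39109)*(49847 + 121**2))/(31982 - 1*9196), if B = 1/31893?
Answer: 13406016276824/121118983 ≈ 1.1068e+5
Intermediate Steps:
B = 1/31893 ≈ 3.1355e-5
((B + 39109)*(49847 + 121**2))/(31982 - 1*9196) = ((1/31893 + 39109)*(49847 + 121**2))/(31982 - 1*9196) = (1247303338*(49847 + 14641)/31893)/(31982 - 9196) = ((1247303338/31893)*64488)/22786 = (26812032553648/10631)*(1/22786) = 13406016276824/121118983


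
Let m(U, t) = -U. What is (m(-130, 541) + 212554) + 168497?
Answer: 381181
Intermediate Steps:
(m(-130, 541) + 212554) + 168497 = (-1*(-130) + 212554) + 168497 = (130 + 212554) + 168497 = 212684 + 168497 = 381181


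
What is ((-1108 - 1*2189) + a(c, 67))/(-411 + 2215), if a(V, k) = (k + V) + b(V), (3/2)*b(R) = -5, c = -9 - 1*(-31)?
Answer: -4817/2706 ≈ -1.7801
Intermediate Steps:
c = 22 (c = -9 + 31 = 22)
b(R) = -10/3 (b(R) = (⅔)*(-5) = -10/3)
a(V, k) = -10/3 + V + k (a(V, k) = (k + V) - 10/3 = (V + k) - 10/3 = -10/3 + V + k)
((-1108 - 1*2189) + a(c, 67))/(-411 + 2215) = ((-1108 - 1*2189) + (-10/3 + 22 + 67))/(-411 + 2215) = ((-1108 - 2189) + 257/3)/1804 = (-3297 + 257/3)*(1/1804) = -9634/3*1/1804 = -4817/2706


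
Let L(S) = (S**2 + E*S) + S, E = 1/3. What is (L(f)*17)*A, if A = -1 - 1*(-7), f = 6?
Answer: 4488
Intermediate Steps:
E = 1/3 ≈ 0.33333
L(S) = S**2 + 4*S/3 (L(S) = (S**2 + S/3) + S = S**2 + 4*S/3)
A = 6 (A = -1 + 7 = 6)
(L(f)*17)*A = (((1/3)*6*(4 + 3*6))*17)*6 = (((1/3)*6*(4 + 18))*17)*6 = (((1/3)*6*22)*17)*6 = (44*17)*6 = 748*6 = 4488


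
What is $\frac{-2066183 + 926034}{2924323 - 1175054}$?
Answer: $- \frac{1140149}{1749269} \approx -0.65179$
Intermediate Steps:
$\frac{-2066183 + 926034}{2924323 - 1175054} = - \frac{1140149}{1749269}$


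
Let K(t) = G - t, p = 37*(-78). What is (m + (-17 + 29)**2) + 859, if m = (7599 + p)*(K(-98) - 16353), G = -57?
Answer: -76877453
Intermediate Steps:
p = -2886
K(t) = -57 - t
m = -76878456 (m = (7599 - 2886)*((-57 - 1*(-98)) - 16353) = 4713*((-57 + 98) - 16353) = 4713*(41 - 16353) = 4713*(-16312) = -76878456)
(m + (-17 + 29)**2) + 859 = (-76878456 + (-17 + 29)**2) + 859 = (-76878456 + 12**2) + 859 = (-76878456 + 144) + 859 = -76878312 + 859 = -76877453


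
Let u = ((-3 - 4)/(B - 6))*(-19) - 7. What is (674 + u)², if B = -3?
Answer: 34456900/81 ≈ 4.2539e+5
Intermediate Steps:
u = -196/9 (u = ((-3 - 4)/(-3 - 6))*(-19) - 7 = -7/(-9)*(-19) - 7 = -7*(-⅑)*(-19) - 7 = (7/9)*(-19) - 7 = -133/9 - 7 = -196/9 ≈ -21.778)
(674 + u)² = (674 - 196/9)² = (5870/9)² = 34456900/81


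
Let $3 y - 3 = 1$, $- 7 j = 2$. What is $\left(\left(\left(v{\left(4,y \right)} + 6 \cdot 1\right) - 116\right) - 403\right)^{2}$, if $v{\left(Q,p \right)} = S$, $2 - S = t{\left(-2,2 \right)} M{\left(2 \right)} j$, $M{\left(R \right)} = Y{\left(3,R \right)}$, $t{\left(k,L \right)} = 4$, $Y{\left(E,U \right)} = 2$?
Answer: $\frac{12680721}{49} \approx 2.5879 \cdot 10^{5}$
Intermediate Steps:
$j = - \frac{2}{7}$ ($j = \left(- \frac{1}{7}\right) 2 = - \frac{2}{7} \approx -0.28571$)
$y = \frac{4}{3}$ ($y = 1 + \frac{1}{3} \cdot 1 = 1 + \frac{1}{3} = \frac{4}{3} \approx 1.3333$)
$M{\left(R \right)} = 2$
$S = \frac{30}{7}$ ($S = 2 - 4 \cdot 2 \left(- \frac{2}{7}\right) = 2 - 8 \left(- \frac{2}{7}\right) = 2 - - \frac{16}{7} = 2 + \frac{16}{7} = \frac{30}{7} \approx 4.2857$)
$v{\left(Q,p \right)} = \frac{30}{7}$
$\left(\left(\left(v{\left(4,y \right)} + 6 \cdot 1\right) - 116\right) - 403\right)^{2} = \left(\left(\left(\frac{30}{7} + 6 \cdot 1\right) - 116\right) - 403\right)^{2} = \left(\left(\left(\frac{30}{7} + 6\right) - 116\right) - 403\right)^{2} = \left(\left(\frac{72}{7} - 116\right) - 403\right)^{2} = \left(- \frac{740}{7} - 403\right)^{2} = \left(- \frac{3561}{7}\right)^{2} = \frac{12680721}{49}$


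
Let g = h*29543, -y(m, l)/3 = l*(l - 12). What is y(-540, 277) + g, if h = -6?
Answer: -397473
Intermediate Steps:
y(m, l) = -3*l*(-12 + l) (y(m, l) = -3*l*(l - 12) = -3*l*(-12 + l))
g = -177258 (g = -6*29543 = -177258)
y(-540, 277) + g = 3*277*(12 - 1*277) - 177258 = 3*277*(12 - 277) - 177258 = 3*277*(-265) - 177258 = -220215 - 177258 = -397473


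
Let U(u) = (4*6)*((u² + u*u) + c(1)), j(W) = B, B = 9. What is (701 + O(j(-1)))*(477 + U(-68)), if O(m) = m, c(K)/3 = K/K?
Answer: 157975710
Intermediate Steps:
c(K) = 3 (c(K) = 3*(K/K) = 3*1 = 3)
j(W) = 9
U(u) = 72 + 48*u² (U(u) = (4*6)*((u² + u*u) + 3) = 24*((u² + u²) + 3) = 24*(2*u² + 3) = 24*(3 + 2*u²) = 72 + 48*u²)
(701 + O(j(-1)))*(477 + U(-68)) = (701 + 9)*(477 + (72 + 48*(-68)²)) = 710*(477 + (72 + 48*4624)) = 710*(477 + (72 + 221952)) = 710*(477 + 222024) = 710*222501 = 157975710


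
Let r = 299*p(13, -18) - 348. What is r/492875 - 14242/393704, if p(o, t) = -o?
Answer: -868686219/19404685900 ≈ -0.044767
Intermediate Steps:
r = -4235 (r = 299*(-1*13) - 348 = 299*(-13) - 348 = -3887 - 348 = -4235)
r/492875 - 14242/393704 = -4235/492875 - 14242/393704 = -4235*1/492875 - 14242*1/393704 = -847/98575 - 7121/196852 = -868686219/19404685900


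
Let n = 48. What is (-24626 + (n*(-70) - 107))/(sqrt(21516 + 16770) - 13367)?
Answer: 375519131/178638403 + 84279*sqrt(4254)/178638403 ≈ 2.1329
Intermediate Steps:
(-24626 + (n*(-70) - 107))/(sqrt(21516 + 16770) - 13367) = (-24626 + (48*(-70) - 107))/(sqrt(21516 + 16770) - 13367) = (-24626 + (-3360 - 107))/(sqrt(38286) - 13367) = (-24626 - 3467)/(3*sqrt(4254) - 13367) = -28093/(-13367 + 3*sqrt(4254))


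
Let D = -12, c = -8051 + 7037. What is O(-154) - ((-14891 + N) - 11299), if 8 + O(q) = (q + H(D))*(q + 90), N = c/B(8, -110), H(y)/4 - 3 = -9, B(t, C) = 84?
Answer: 526205/14 ≈ 37586.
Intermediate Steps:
c = -1014
H(y) = -24 (H(y) = 12 + 4*(-9) = 12 - 36 = -24)
N = -169/14 (N = -1014/84 = -1014*1/84 = -169/14 ≈ -12.071)
O(q) = -8 + (-24 + q)*(90 + q) (O(q) = -8 + (q - 24)*(q + 90) = -8 + (-24 + q)*(90 + q))
O(-154) - ((-14891 + N) - 11299) = (-2168 + (-154)² + 66*(-154)) - ((-14891 - 169/14) - 11299) = (-2168 + 23716 - 10164) - (-208643/14 - 11299) = 11384 - 1*(-366829/14) = 11384 + 366829/14 = 526205/14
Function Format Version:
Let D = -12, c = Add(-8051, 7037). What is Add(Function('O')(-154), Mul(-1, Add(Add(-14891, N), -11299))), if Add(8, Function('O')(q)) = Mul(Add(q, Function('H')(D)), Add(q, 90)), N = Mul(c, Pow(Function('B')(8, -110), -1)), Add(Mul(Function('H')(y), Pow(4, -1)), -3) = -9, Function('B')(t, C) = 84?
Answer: Rational(526205, 14) ≈ 37586.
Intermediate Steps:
c = -1014
Function('H')(y) = -24 (Function('H')(y) = Add(12, Mul(4, -9)) = Add(12, -36) = -24)
N = Rational(-169, 14) (N = Mul(-1014, Pow(84, -1)) = Mul(-1014, Rational(1, 84)) = Rational(-169, 14) ≈ -12.071)
Function('O')(q) = Add(-8, Mul(Add(-24, q), Add(90, q))) (Function('O')(q) = Add(-8, Mul(Add(q, -24), Add(q, 90))) = Add(-8, Mul(Add(-24, q), Add(90, q))))
Add(Function('O')(-154), Mul(-1, Add(Add(-14891, N), -11299))) = Add(Add(-2168, Pow(-154, 2), Mul(66, -154)), Mul(-1, Add(Add(-14891, Rational(-169, 14)), -11299))) = Add(Add(-2168, 23716, -10164), Mul(-1, Add(Rational(-208643, 14), -11299))) = Add(11384, Mul(-1, Rational(-366829, 14))) = Add(11384, Rational(366829, 14)) = Rational(526205, 14)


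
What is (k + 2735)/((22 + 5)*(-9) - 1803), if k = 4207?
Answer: -1157/341 ≈ -3.3930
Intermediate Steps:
(k + 2735)/((22 + 5)*(-9) - 1803) = (4207 + 2735)/((22 + 5)*(-9) - 1803) = 6942/(27*(-9) - 1803) = 6942/(-243 - 1803) = 6942/(-2046) = 6942*(-1/2046) = -1157/341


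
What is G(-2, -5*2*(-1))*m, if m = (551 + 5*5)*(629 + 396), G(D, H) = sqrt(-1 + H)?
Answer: 1771200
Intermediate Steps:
m = 590400 (m = (551 + 25)*1025 = 576*1025 = 590400)
G(-2, -5*2*(-1))*m = sqrt(-1 - 5*2*(-1))*590400 = sqrt(-1 - 10*(-1))*590400 = sqrt(-1 + 10)*590400 = sqrt(9)*590400 = 3*590400 = 1771200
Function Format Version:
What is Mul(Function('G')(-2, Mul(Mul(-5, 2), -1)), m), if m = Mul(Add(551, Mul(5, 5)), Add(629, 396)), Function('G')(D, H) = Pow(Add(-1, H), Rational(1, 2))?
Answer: 1771200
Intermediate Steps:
m = 590400 (m = Mul(Add(551, 25), 1025) = Mul(576, 1025) = 590400)
Mul(Function('G')(-2, Mul(Mul(-5, 2), -1)), m) = Mul(Pow(Add(-1, Mul(Mul(-5, 2), -1)), Rational(1, 2)), 590400) = Mul(Pow(Add(-1, Mul(-10, -1)), Rational(1, 2)), 590400) = Mul(Pow(Add(-1, 10), Rational(1, 2)), 590400) = Mul(Pow(9, Rational(1, 2)), 590400) = Mul(3, 590400) = 1771200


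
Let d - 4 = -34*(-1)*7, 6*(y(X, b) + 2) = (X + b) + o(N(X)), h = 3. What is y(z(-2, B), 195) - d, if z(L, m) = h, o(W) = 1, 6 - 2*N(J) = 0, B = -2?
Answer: -1265/6 ≈ -210.83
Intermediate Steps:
N(J) = 3 (N(J) = 3 - 1/2*0 = 3 + 0 = 3)
z(L, m) = 3
y(X, b) = -11/6 + X/6 + b/6 (y(X, b) = -2 + ((X + b) + 1)/6 = -2 + (1 + X + b)/6 = -2 + (1/6 + X/6 + b/6) = -11/6 + X/6 + b/6)
d = 242 (d = 4 - 34*(-1)*7 = 4 + 34*7 = 4 + 238 = 242)
y(z(-2, B), 195) - d = (-11/6 + (1/6)*3 + (1/6)*195) - 1*242 = (-11/6 + 1/2 + 65/2) - 242 = 187/6 - 242 = -1265/6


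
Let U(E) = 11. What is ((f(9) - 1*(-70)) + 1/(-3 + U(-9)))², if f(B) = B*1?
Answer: 400689/64 ≈ 6260.8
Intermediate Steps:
f(B) = B
((f(9) - 1*(-70)) + 1/(-3 + U(-9)))² = ((9 - 1*(-70)) + 1/(-3 + 11))² = ((9 + 70) + 1/8)² = (79 + ⅛)² = (633/8)² = 400689/64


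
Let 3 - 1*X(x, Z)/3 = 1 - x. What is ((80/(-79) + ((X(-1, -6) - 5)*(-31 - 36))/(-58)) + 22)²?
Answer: 1830898521/5248681 ≈ 348.83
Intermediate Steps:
X(x, Z) = 6 + 3*x (X(x, Z) = 9 - 3*(1 - x) = 9 + (-3 + 3*x) = 6 + 3*x)
((80/(-79) + ((X(-1, -6) - 5)*(-31 - 36))/(-58)) + 22)² = ((80/(-79) + (((6 + 3*(-1)) - 5)*(-31 - 36))/(-58)) + 22)² = ((80*(-1/79) + (((6 - 3) - 5)*(-67))*(-1/58)) + 22)² = ((-80/79 + ((3 - 5)*(-67))*(-1/58)) + 22)² = ((-80/79 - 2*(-67)*(-1/58)) + 22)² = ((-80/79 + 134*(-1/58)) + 22)² = ((-80/79 - 67/29) + 22)² = (-7613/2291 + 22)² = (42789/2291)² = 1830898521/5248681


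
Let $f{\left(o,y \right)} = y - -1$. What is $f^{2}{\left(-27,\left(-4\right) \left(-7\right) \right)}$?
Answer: $841$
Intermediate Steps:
$f{\left(o,y \right)} = 1 + y$ ($f{\left(o,y \right)} = y + 1 = 1 + y$)
$f^{2}{\left(-27,\left(-4\right) \left(-7\right) \right)} = \left(1 - -28\right)^{2} = \left(1 + 28\right)^{2} = 29^{2} = 841$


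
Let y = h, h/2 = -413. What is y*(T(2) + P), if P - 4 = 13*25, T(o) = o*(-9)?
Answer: -256886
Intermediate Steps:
h = -826 (h = 2*(-413) = -826)
T(o) = -9*o
P = 329 (P = 4 + 13*25 = 4 + 325 = 329)
y = -826
y*(T(2) + P) = -826*(-9*2 + 329) = -826*(-18 + 329) = -826*311 = -256886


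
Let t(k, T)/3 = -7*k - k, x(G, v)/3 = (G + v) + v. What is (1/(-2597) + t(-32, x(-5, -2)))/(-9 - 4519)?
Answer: -1994495/11759216 ≈ -0.16961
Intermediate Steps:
x(G, v) = 3*G + 6*v (x(G, v) = 3*((G + v) + v) = 3*(G + 2*v) = 3*G + 6*v)
t(k, T) = -24*k (t(k, T) = 3*(-7*k - k) = 3*(-8*k) = -24*k)
(1/(-2597) + t(-32, x(-5, -2)))/(-9 - 4519) = (1/(-2597) - 24*(-32))/(-9 - 4519) = (-1/2597 + 768)/(-4528) = (1994495/2597)*(-1/4528) = -1994495/11759216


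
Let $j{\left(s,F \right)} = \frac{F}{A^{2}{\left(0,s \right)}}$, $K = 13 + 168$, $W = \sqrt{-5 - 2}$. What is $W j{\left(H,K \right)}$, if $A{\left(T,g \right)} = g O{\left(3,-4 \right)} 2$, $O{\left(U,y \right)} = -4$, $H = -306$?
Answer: $\frac{181 i \sqrt{7}}{5992704} \approx 7.9911 \cdot 10^{-5} i$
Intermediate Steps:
$W = i \sqrt{7}$ ($W = \sqrt{-7} = i \sqrt{7} \approx 2.6458 i$)
$A{\left(T,g \right)} = - 8 g$ ($A{\left(T,g \right)} = g \left(-4\right) 2 = - 4 g 2 = - 8 g$)
$K = 181$
$j{\left(s,F \right)} = \frac{F}{64 s^{2}}$ ($j{\left(s,F \right)} = \frac{F}{\left(- 8 s\right)^{2}} = \frac{F}{64 s^{2}}$)
$W j{\left(H,K \right)} = i \sqrt{7} \cdot \frac{1}{64} \cdot 181 \cdot \frac{1}{93636} = i \sqrt{7} \cdot \frac{181}{5992704} = \frac{181 i \sqrt{7}}{5992704}$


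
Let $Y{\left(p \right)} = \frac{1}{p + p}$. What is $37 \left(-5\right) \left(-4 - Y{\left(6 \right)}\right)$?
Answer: $\frac{9065}{12} \approx 755.42$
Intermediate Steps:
$Y{\left(p \right)} = \frac{1}{2 p}$
$37 \left(-5\right) \left(-4 - Y{\left(6 \right)}\right) = 37 \left(-5\right) \left(-4 - \frac{1}{2 \cdot 6}\right) = - 185 \left(-4 - \frac{1}{2} \cdot \frac{1}{6}\right) = - 185 \left(-4 - \frac{1}{12}\right) = \left(-185\right) \left(- \frac{49}{12}\right) = \frac{9065}{12}$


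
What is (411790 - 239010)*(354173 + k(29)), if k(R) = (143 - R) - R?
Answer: 61208697240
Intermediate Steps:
k(R) = 143 - 2*R
(411790 - 239010)*(354173 + k(29)) = (411790 - 239010)*(354173 + (143 - 2*29)) = 172780*(354173 + (143 - 58)) = 172780*(354173 + 85) = 172780*354258 = 61208697240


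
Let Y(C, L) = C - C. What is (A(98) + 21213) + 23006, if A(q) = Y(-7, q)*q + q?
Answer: 44317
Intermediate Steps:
Y(C, L) = 0
A(q) = q (A(q) = 0*q + q = 0 + q = q)
(A(98) + 21213) + 23006 = (98 + 21213) + 23006 = 21311 + 23006 = 44317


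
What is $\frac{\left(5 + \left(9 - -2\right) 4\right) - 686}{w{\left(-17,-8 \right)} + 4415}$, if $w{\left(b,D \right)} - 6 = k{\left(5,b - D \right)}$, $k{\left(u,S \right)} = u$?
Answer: $- \frac{637}{4426} \approx -0.14392$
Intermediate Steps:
$w{\left(b,D \right)} = 11$ ($w{\left(b,D \right)} = 6 + 5 = 11$)
$\frac{\left(5 + \left(9 - -2\right) 4\right) - 686}{w{\left(-17,-8 \right)} + 4415} = \frac{\left(5 + \left(9 - -2\right) 4\right) - 686}{11 + 4415} = \frac{\left(5 + \left(9 + 2\right) 4\right) - 686}{4426} = \left(\left(5 + 11 \cdot 4\right) - 686\right) \frac{1}{4426} = \left(\left(5 + 44\right) - 686\right) \frac{1}{4426} = \left(49 - 686\right) \frac{1}{4426} = \left(-637\right) \frac{1}{4426} = - \frac{637}{4426}$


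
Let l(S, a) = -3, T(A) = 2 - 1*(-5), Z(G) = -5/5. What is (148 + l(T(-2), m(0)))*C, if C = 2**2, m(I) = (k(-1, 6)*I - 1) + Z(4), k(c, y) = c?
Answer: 580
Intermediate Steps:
Z(G) = -1 (Z(G) = -5*1/5 = -1)
T(A) = 7 (T(A) = 2 + 5 = 7)
m(I) = -2 - I (m(I) = (-I - 1) - 1 = (-1 - I) - 1 = -2 - I)
C = 4
(148 + l(T(-2), m(0)))*C = (148 - 3)*4 = 145*4 = 580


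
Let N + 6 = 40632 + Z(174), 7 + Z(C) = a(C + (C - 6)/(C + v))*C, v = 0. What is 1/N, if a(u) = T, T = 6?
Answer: 1/41663 ≈ 2.4002e-5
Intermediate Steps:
a(u) = 6
Z(C) = -7 + 6*C
N = 41663 (N = -6 + (40632 + (-7 + 6*174)) = -6 + (40632 + (-7 + 1044)) = -6 + (40632 + 1037) = -6 + 41669 = 41663)
1/N = 1/41663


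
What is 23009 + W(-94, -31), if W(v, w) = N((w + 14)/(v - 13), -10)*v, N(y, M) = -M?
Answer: 22069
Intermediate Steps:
W(v, w) = 10*v (W(v, w) = (-1*(-10))*v = 10*v)
23009 + W(-94, -31) = 23009 + 10*(-94) = 23009 - 940 = 22069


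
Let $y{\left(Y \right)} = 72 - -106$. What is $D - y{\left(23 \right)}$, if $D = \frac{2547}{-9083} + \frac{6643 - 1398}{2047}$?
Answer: $- \frac{3267109752}{18592901} \approx -175.72$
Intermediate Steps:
$D = \frac{42426626}{18592901}$ ($D = 2547 \left(- \frac{1}{9083}\right) + \left(6643 - 1398\right) \frac{1}{2047} = - \frac{2547}{9083} + 5245 \cdot \frac{1}{2047} = - \frac{2547}{9083} + \frac{5245}{2047} = \frac{42426626}{18592901} \approx 2.2819$)
$y{\left(Y \right)} = 178$ ($y{\left(Y \right)} = 72 + 106 = 178$)
$D - y{\left(23 \right)} = \frac{42426626}{18592901} - 178 = - \frac{3267109752}{18592901}$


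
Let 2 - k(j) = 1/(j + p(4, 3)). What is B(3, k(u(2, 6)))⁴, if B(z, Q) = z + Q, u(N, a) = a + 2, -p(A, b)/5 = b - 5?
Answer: 62742241/104976 ≈ 597.68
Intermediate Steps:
p(A, b) = 25 - 5*b (p(A, b) = -5*(b - 5) = -5*(-5 + b) = 25 - 5*b)
u(N, a) = 2 + a
k(j) = 2 - 1/(10 + j) (k(j) = 2 - 1/(j + (25 - 5*3)) = 2 - 1/(j + (25 - 15)) = 2 - 1/(j + 10) = 2 - 1/(10 + j))
B(z, Q) = Q + z
B(3, k(u(2, 6)))⁴ = ((19 + 2*(2 + 6))/(10 + (2 + 6)) + 3)⁴ = ((19 + 2*8)/(10 + 8) + 3)⁴ = ((19 + 16)/18 + 3)⁴ = ((1/18)*35 + 3)⁴ = (35/18 + 3)⁴ = (89/18)⁴ = 62742241/104976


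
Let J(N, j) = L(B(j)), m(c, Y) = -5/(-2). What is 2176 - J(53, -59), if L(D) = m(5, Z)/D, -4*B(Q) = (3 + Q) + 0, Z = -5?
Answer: 60923/28 ≈ 2175.8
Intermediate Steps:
B(Q) = -3/4 - Q/4 (B(Q) = -((3 + Q) + 0)/4 = -(3 + Q)/4 = -3/4 - Q/4)
m(c, Y) = 5/2 (m(c, Y) = -5*(-1/2) = 5/2)
L(D) = 5/(2*D)
J(N, j) = 5/(2*(-3/4 - j/4))
2176 - J(53, -59) = 2176 - (-10)/(3 - 59) = 2176 - (-10)/(-56) = 2176 - (-10)*(-1)/56 = 2176 - 1*5/28 = 2176 - 5/28 = 60923/28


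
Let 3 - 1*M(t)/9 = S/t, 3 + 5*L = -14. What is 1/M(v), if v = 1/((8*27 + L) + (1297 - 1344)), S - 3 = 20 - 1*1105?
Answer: 5/8063199 ≈ 6.2010e-7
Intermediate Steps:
L = -17/5 (L = -⅗ + (⅕)*(-14) = -⅗ - 14/5 = -17/5 ≈ -3.4000)
S = -1082 (S = 3 + (20 - 1*1105) = 3 + (20 - 1105) = 3 - 1085 = -1082)
v = 5/828 (v = 1/((8*27 - 17/5) + (1297 - 1344)) = 1/((216 - 17/5) - 47) = 1/(1063/5 - 47) = 1/(828/5) = 5/828 ≈ 0.0060387)
M(t) = 27 + 9738/t (M(t) = 27 - (-9738)/t = 27 + 9738/t)
1/M(v) = 1/(27 + 9738/(5/828)) = 1/(27 + 9738*(828/5)) = 1/(27 + 8063064/5) = 1/(8063199/5) = 5/8063199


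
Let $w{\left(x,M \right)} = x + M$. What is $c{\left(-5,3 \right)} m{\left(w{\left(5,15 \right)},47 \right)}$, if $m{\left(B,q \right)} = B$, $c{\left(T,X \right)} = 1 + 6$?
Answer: $140$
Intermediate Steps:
$w{\left(x,M \right)} = M + x$
$c{\left(T,X \right)} = 7$
$c{\left(-5,3 \right)} m{\left(w{\left(5,15 \right)},47 \right)} = 7 \left(15 + 5\right) = 7 \cdot 20 = 140$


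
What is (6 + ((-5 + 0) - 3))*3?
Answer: -6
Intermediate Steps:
(6 + ((-5 + 0) - 3))*3 = (6 + (-5 - 3))*3 = (6 - 8)*3 = -2*3 = -6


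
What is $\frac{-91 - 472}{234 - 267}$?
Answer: $\frac{563}{33} \approx 17.061$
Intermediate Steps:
$\frac{-91 - 472}{234 - 267} = - \frac{563}{234 - 267} = - \frac{563}{-33} = \left(-563\right) \left(- \frac{1}{33}\right) = \frac{563}{33}$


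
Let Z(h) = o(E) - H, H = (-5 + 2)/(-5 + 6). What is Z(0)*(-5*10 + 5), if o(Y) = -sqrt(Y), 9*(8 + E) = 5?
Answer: -135 + 15*I*sqrt(67) ≈ -135.0 + 122.78*I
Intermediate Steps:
E = -67/9 (E = -8 + (1/9)*5 = -8 + 5/9 = -67/9 ≈ -7.4444)
H = -3 (H = -3/1 = -3*1 = -3)
Z(h) = 3 - I*sqrt(67)/3 (Z(h) = -sqrt(-67/9) - 1*(-3) = -I*sqrt(67)/3 + 3 = 3 - I*sqrt(67)/3)
Z(0)*(-5*10 + 5) = (3 - I*sqrt(67)/3)*(-5*10 + 5) = (3 - I*sqrt(67)/3)*(-50 + 5) = (3 - I*sqrt(67)/3)*(-45) = -135 + 15*I*sqrt(67)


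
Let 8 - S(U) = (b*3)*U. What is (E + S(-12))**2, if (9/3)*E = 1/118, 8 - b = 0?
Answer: 10979896225/125316 ≈ 87618.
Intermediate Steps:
b = 8 (b = 8 - 1*0 = 8 + 0 = 8)
S(U) = 8 - 24*U (S(U) = 8 - 8*3*U = 8 - 24*U)
E = 1/354 (E = (1/3)/118 = (1/3)*(1/118) = 1/354 ≈ 0.0028249)
(E + S(-12))**2 = (1/354 + (8 - 24*(-12)))**2 = (1/354 + (8 + 288))**2 = (1/354 + 296)**2 = (104785/354)**2 = 10979896225/125316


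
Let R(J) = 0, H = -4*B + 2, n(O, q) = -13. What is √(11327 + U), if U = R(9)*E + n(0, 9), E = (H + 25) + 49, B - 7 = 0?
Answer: √11314 ≈ 106.37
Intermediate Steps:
B = 7 (B = 7 + 0 = 7)
H = -26 (H = -4*7 + 2 = -28 + 2 = -26)
E = 48 (E = (-26 + 25) + 49 = -1 + 49 = 48)
U = -13 (U = 0*48 - 13 = 0 - 13 = -13)
√(11327 + U) = √(11327 - 13) = √11314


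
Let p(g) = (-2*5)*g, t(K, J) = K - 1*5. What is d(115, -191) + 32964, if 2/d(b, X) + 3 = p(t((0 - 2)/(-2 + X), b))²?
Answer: 3053295617990/92625153 ≈ 32964.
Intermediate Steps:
t(K, J) = -5 + K (t(K, J) = K - 5 = -5 + K)
p(g) = -10*g
d(b, X) = 2/(-3 + (50 + 20/(-2 + X))²) (d(b, X) = 2/(-3 + (-10*(-5 + (0 - 2)/(-2 + X)))²) = 2/(-3 + (-10*(-5 - 2/(-2 + X)))²) = 2/(-3 + (50 + 20/(-2 + X))²))
d(115, -191) + 32964 = 2*(4 + (-191)² - 4*(-191))/(6388 - 7988*(-191) + 2497*(-191)²) + 32964 = 2*(4 + 36481 + 764)/(6388 + 1525708 + 2497*36481) + 32964 = 2*37249/(6388 + 1525708 + 91093057) + 32964 = 2*37249/92625153 + 32964 = 2*(1/92625153)*37249 + 32964 = 74498/92625153 + 32964 = 3053295617990/92625153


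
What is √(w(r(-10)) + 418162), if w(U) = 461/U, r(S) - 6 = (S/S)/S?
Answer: 2*√363973478/59 ≈ 646.71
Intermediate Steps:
r(S) = 6 + 1/S (r(S) = 6 + (S/S)/S = 6 + 1/S)
√(w(r(-10)) + 418162) = √(461/(6 + 1/(-10)) + 418162) = √(461/(6 - ⅒) + 418162) = √(461/(59/10) + 418162) = √(461*(10/59) + 418162) = √(4610/59 + 418162) = √(24676168/59) = 2*√363973478/59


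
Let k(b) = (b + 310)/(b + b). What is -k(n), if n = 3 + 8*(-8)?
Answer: 249/122 ≈ 2.0410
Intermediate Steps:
n = -61 (n = 3 - 64 = -61)
k(b) = (310 + b)/(2*b) (k(b) = (310 + b)/((2*b)) = (310 + b)*(1/(2*b)) = (310 + b)/(2*b))
-k(n) = -(310 - 61)/(2*(-61)) = -(-1)*249/(2*61) = -1*(-249/122) = 249/122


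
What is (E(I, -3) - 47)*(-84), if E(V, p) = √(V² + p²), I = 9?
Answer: 3948 - 252*√10 ≈ 3151.1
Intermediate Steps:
(E(I, -3) - 47)*(-84) = (√(9² + (-3)²) - 47)*(-84) = (√(81 + 9) - 47)*(-84) = (√90 - 47)*(-84) = (3*√10 - 47)*(-84) = (-47 + 3*√10)*(-84) = 3948 - 252*√10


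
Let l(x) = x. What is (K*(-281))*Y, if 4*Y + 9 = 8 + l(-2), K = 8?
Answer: 1686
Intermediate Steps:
Y = -¾ (Y = -9/4 + (8 - 2)/4 = -9/4 + (¼)*6 = -9/4 + 3/2 = -¾ ≈ -0.75000)
(K*(-281))*Y = (8*(-281))*(-¾) = -2248*(-¾) = 1686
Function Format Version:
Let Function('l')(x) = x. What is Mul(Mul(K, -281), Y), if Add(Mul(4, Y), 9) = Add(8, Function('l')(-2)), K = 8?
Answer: 1686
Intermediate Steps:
Y = Rational(-3, 4) (Y = Add(Rational(-9, 4), Mul(Rational(1, 4), Add(8, -2))) = Add(Rational(-9, 4), Mul(Rational(1, 4), 6)) = Add(Rational(-9, 4), Rational(3, 2)) = Rational(-3, 4) ≈ -0.75000)
Mul(Mul(K, -281), Y) = Mul(Mul(8, -281), Rational(-3, 4)) = Mul(-2248, Rational(-3, 4)) = 1686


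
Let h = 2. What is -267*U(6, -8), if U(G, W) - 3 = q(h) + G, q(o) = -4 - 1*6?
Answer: 267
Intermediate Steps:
q(o) = -10 (q(o) = -4 - 6 = -10)
U(G, W) = -7 + G (U(G, W) = 3 + (-10 + G) = -7 + G)
-267*U(6, -8) = -267*(-7 + 6) = -267*(-1) = 267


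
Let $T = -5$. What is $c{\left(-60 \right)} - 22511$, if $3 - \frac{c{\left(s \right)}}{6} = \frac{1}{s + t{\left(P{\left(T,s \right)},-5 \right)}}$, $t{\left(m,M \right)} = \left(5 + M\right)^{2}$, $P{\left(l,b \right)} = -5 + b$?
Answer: $- \frac{224929}{10} \approx -22493.0$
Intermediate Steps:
$c{\left(s \right)} = 18 - \frac{6}{s}$ ($c{\left(s \right)} = 18 - \frac{6}{s + \left(5 - 5\right)^{2}} = 18 - \frac{6}{s + 0^{2}} = 18 - \frac{6}{s + 0} = 18 - \frac{6}{s}$)
$c{\left(-60 \right)} - 22511 = \left(18 - \frac{6}{-60}\right) - 22511 = \left(18 - - \frac{1}{10}\right) - 22511 = \left(18 + \frac{1}{10}\right) - 22511 = \frac{181}{10} - 22511 = - \frac{224929}{10}$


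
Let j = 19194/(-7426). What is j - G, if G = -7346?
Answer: 27266101/3713 ≈ 7343.4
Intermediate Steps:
j = -9597/3713 (j = 19194*(-1/7426) = -9597/3713 ≈ -2.5847)
j - G = -9597/3713 - 1*(-7346) = -9597/3713 + 7346 = 27266101/3713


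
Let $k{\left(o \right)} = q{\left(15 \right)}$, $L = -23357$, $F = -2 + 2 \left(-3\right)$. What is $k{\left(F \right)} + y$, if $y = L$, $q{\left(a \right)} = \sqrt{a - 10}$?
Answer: $-23357 + \sqrt{5} \approx -23355.0$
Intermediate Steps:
$F = -8$ ($F = -2 - 6 = -8$)
$q{\left(a \right)} = \sqrt{-10 + a}$
$y = -23357$
$k{\left(o \right)} = \sqrt{5}$ ($k{\left(o \right)} = \sqrt{-10 + 15} = \sqrt{5}$)
$k{\left(F \right)} + y = \sqrt{5} - 23357 = -23357 + \sqrt{5}$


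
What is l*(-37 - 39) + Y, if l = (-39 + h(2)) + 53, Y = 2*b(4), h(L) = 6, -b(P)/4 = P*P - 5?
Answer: -1608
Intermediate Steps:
b(P) = 20 - 4*P**2 (b(P) = -4*(P*P - 5) = -4*(P**2 - 5) = -4*(-5 + P**2) = 20 - 4*P**2)
Y = -88 (Y = 2*(20 - 4*4**2) = 2*(20 - 4*16) = 2*(20 - 64) = 2*(-44) = -88)
l = 20 (l = (-39 + 6) + 53 = -33 + 53 = 20)
l*(-37 - 39) + Y = 20*(-37 - 39) - 88 = 20*(-76) - 88 = -1520 - 88 = -1608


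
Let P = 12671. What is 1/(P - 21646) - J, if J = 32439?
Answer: -291140026/8975 ≈ -32439.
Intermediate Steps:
1/(P - 21646) - J = 1/(12671 - 21646) - 1*32439 = 1/(-8975) - 32439 = -1/8975 - 32439 = -291140026/8975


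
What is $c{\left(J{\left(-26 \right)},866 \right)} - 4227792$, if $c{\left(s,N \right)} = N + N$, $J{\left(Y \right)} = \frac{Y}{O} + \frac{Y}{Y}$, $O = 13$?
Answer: $-4226060$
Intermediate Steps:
$J{\left(Y \right)} = 1 + \frac{Y}{13}$ ($J{\left(Y \right)} = \frac{Y}{13} + \frac{Y}{Y} = Y \frac{1}{13} + 1 = \frac{Y}{13} + 1 = 1 + \frac{Y}{13}$)
$c{\left(s,N \right)} = 2 N$
$c{\left(J{\left(-26 \right)},866 \right)} - 4227792 = 2 \cdot 866 - 4227792 = 1732 - 4227792 = -4226060$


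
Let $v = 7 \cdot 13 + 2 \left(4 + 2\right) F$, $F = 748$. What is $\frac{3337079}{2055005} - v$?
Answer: $- \frac{18629393256}{2055005} \approx -9065.4$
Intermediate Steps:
$v = 9067$ ($v = 7 \cdot 13 + 2 \left(4 + 2\right) 748 = 91 + 2 \cdot 6 \cdot 748 = 91 + 12 \cdot 748 = 91 + 8976 = 9067$)
$\frac{3337079}{2055005} - v = \frac{3337079}{2055005} - 9067 = - \frac{18629393256}{2055005}$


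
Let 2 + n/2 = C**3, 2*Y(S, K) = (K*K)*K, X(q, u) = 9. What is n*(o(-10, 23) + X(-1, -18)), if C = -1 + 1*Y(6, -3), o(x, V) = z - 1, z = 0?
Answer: -48810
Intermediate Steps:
o(x, V) = -1 (o(x, V) = 0 - 1 = -1)
Y(S, K) = K**3/2 (Y(S, K) = ((K*K)*K)/2 = (K**2*K)/2 = K**3/2)
C = -29/2 (C = -1 + 1*((1/2)*(-3)**3) = -1 + 1*((1/2)*(-27)) = -1 + 1*(-27/2) = -1 - 27/2 = -29/2 ≈ -14.500)
n = -24405/4 (n = -4 + 2*(-29/2)**3 = -4 + 2*(-24389/8) = -4 - 24389/4 = -24405/4 ≈ -6101.3)
n*(o(-10, 23) + X(-1, -18)) = -24405*(-1 + 9)/4 = -24405/4*8 = -48810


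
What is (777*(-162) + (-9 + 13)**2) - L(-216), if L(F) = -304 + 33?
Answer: -125587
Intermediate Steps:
L(F) = -271
(777*(-162) + (-9 + 13)**2) - L(-216) = (777*(-162) + (-9 + 13)**2) - 1*(-271) = (-125874 + 4**2) + 271 = (-125874 + 16) + 271 = -125858 + 271 = -125587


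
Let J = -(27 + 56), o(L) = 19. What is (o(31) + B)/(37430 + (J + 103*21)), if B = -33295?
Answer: -5546/6585 ≈ -0.84222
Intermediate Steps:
J = -83 (J = -1*83 = -83)
(o(31) + B)/(37430 + (J + 103*21)) = (19 - 33295)/(37430 + (-83 + 103*21)) = -33276/(37430 + (-83 + 2163)) = -33276/(37430 + 2080) = -33276/39510 = -33276*1/39510 = -5546/6585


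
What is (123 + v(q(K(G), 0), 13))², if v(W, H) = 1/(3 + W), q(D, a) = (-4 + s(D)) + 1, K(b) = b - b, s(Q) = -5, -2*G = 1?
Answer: 376996/25 ≈ 15080.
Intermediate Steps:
G = -½ (G = -½*1 = -½ ≈ -0.50000)
K(b) = 0
q(D, a) = -8 (q(D, a) = (-4 - 5) + 1 = -9 + 1 = -8)
(123 + v(q(K(G), 0), 13))² = (123 + 1/(3 - 8))² = (123 + 1/(-5))² = (123 - ⅕)² = (614/5)² = 376996/25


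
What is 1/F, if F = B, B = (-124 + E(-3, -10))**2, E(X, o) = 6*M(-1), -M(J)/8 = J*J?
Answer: 1/29584 ≈ 3.3802e-5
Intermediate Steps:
M(J) = -8*J**2 (M(J) = -8*J*J = -8*J**2)
E(X, o) = -48 (E(X, o) = 6*(-8*(-1)**2) = 6*(-8*1) = 6*(-8) = -48)
B = 29584 (B = (-124 - 48)**2 = (-172)**2 = 29584)
F = 29584
1/F = 1/29584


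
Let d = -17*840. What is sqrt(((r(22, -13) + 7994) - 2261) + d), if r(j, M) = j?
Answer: 5*I*sqrt(341) ≈ 92.331*I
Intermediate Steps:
d = -14280
sqrt(((r(22, -13) + 7994) - 2261) + d) = sqrt(((22 + 7994) - 2261) - 14280) = sqrt((8016 - 2261) - 14280) = sqrt(5755 - 14280) = sqrt(-8525) = 5*I*sqrt(341)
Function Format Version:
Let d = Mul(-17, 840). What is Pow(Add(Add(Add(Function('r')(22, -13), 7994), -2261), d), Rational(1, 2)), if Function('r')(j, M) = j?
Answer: Mul(5, I, Pow(341, Rational(1, 2))) ≈ Mul(92.331, I)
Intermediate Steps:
d = -14280
Pow(Add(Add(Add(Function('r')(22, -13), 7994), -2261), d), Rational(1, 2)) = Pow(Add(Add(Add(22, 7994), -2261), -14280), Rational(1, 2)) = Pow(Add(Add(8016, -2261), -14280), Rational(1, 2)) = Pow(Add(5755, -14280), Rational(1, 2)) = Pow(-8525, Rational(1, 2)) = Mul(5, I, Pow(341, Rational(1, 2)))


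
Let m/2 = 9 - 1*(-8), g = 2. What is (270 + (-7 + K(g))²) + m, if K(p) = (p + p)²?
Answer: 385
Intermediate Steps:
K(p) = 4*p² (K(p) = (2*p)² = 4*p²)
m = 34 (m = 2*(9 - 1*(-8)) = 2*(9 + 8) = 2*17 = 34)
(270 + (-7 + K(g))²) + m = (270 + (-7 + 4*2²)²) + 34 = (270 + (-7 + 4*4)²) + 34 = (270 + (-7 + 16)²) + 34 = (270 + 9²) + 34 = (270 + 81) + 34 = 351 + 34 = 385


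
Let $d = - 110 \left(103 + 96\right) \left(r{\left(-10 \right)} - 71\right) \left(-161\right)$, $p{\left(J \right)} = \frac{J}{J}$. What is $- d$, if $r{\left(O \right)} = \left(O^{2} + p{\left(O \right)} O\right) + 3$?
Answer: $-77534380$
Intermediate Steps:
$p{\left(J \right)} = 1$
$r{\left(O \right)} = 3 + O + O^{2}$ ($r{\left(O \right)} = \left(O^{2} + 1 O\right) + 3 = \left(O^{2} + O\right) + 3 = \left(O + O^{2}\right) + 3 = 3 + O + O^{2}$)
$d = 77534380$ ($d = - 110 \left(103 + 96\right) \left(\left(3 - 10 + \left(-10\right)^{2}\right) - 71\right) \left(-161\right) = - 110 \cdot 199 \left(\left(3 - 10 + 100\right) - 71\right) \left(-161\right) = - 110 \cdot 199 \left(93 - 71\right) \left(-161\right) = - 110 \cdot 199 \cdot 22 \left(-161\right) = \left(-110\right) 4378 \left(-161\right) = \left(-481580\right) \left(-161\right) = 77534380$)
$- d = \left(-1\right) 77534380 = -77534380$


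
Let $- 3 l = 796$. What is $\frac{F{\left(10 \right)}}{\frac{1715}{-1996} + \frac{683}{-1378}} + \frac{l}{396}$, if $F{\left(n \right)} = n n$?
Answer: $- \frac{41215537331}{553390893} \approx -74.478$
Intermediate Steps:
$l = - \frac{796}{3}$ ($l = \left(- \frac{1}{3}\right) 796 = - \frac{796}{3} \approx -265.33$)
$F{\left(n \right)} = n^{2}$
$\frac{F{\left(10 \right)}}{\frac{1715}{-1996} + \frac{683}{-1378}} + \frac{l}{396} = \frac{10^{2}}{\frac{1715}{-1996} + \frac{683}{-1378}} - \frac{796}{3 \cdot 396} = \frac{100}{1715 \left(- \frac{1}{1996}\right) + 683 \left(- \frac{1}{1378}\right)} - \frac{199}{297} = \frac{100}{- \frac{1715}{1996} - \frac{683}{1378}} - \frac{199}{297} = \frac{100}{- \frac{1863269}{1375244}} - \frac{199}{297} = 100 \left(- \frac{1375244}{1863269}\right) - \frac{199}{297} = - \frac{137524400}{1863269} - \frac{199}{297} = - \frac{41215537331}{553390893}$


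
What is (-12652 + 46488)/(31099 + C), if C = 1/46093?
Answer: 389900687/358361552 ≈ 1.0880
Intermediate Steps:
C = 1/46093 ≈ 2.1695e-5
(-12652 + 46488)/(31099 + C) = (-12652 + 46488)/(31099 + 1/46093) = 33836/(1433446208/46093) = 33836*(46093/1433446208) = 389900687/358361552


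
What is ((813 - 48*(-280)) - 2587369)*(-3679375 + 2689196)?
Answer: 2547845427764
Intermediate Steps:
((813 - 48*(-280)) - 2587369)*(-3679375 + 2689196) = ((813 + 13440) - 2587369)*(-990179) = (14253 - 2587369)*(-990179) = -2573116*(-990179) = 2547845427764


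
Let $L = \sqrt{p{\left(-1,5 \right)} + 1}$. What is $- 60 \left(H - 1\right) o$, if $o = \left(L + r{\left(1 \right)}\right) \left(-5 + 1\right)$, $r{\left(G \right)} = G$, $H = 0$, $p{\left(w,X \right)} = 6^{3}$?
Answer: $-240 - 240 \sqrt{217} \approx -3775.4$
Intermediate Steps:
$p{\left(w,X \right)} = 216$
$L = \sqrt{217}$ ($L = \sqrt{216 + 1} = \sqrt{217} \approx 14.731$)
$o = -4 - 4 \sqrt{217}$ ($o = \left(\sqrt{217} + 1\right) \left(-5 + 1\right) = \left(1 + \sqrt{217}\right) \left(-4\right) = -4 - 4 \sqrt{217} \approx -62.924$)
$- 60 \left(H - 1\right) o = - 60 \left(0 - 1\right) \left(-4 - 4 \sqrt{217}\right) = - 60 \left(- (-4 - 4 \sqrt{217})\right) = - 60 \left(4 + 4 \sqrt{217}\right) = -240 - 240 \sqrt{217}$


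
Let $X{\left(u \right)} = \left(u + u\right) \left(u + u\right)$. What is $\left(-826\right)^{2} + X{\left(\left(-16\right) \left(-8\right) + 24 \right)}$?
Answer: $774692$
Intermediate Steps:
$X{\left(u \right)} = 4 u^{2}$ ($X{\left(u \right)} = 2 u 2 u = 4 u^{2}$)
$\left(-826\right)^{2} + X{\left(\left(-16\right) \left(-8\right) + 24 \right)} = \left(-826\right)^{2} + 4 \left(\left(-16\right) \left(-8\right) + 24\right)^{2} = 682276 + 4 \left(128 + 24\right)^{2} = 682276 + 4 \cdot 152^{2} = 682276 + 4 \cdot 23104 = 682276 + 92416 = 774692$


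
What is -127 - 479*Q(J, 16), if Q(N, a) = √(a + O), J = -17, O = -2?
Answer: -127 - 479*√14 ≈ -1919.3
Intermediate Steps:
Q(N, a) = √(-2 + a) (Q(N, a) = √(a - 2) = √(-2 + a))
-127 - 479*Q(J, 16) = -127 - 479*√(-2 + 16) = -127 - 479*√14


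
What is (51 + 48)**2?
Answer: 9801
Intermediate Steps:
(51 + 48)**2 = 99**2 = 9801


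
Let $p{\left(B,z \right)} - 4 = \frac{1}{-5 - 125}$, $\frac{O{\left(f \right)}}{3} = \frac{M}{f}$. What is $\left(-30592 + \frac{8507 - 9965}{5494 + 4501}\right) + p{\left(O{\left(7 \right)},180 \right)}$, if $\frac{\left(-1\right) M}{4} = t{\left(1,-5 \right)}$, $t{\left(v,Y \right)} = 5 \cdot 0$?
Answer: $- \frac{7948943467}{259870} \approx -30588.0$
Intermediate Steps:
$t{\left(v,Y \right)} = 0$
$M = 0$ ($M = \left(-4\right) 0 = 0$)
$O{\left(f \right)} = 0$ ($O{\left(f \right)} = 3 \frac{0}{f} = 3 \cdot 0 = 0$)
$p{\left(B,z \right)} = \frac{519}{130}$ ($p{\left(B,z \right)} = 4 + \frac{1}{-5 - 125} = 4 + \frac{1}{-130} = 4 - \frac{1}{130} = \frac{519}{130}$)
$\left(-30592 + \frac{8507 - 9965}{5494 + 4501}\right) + p{\left(O{\left(7 \right)},180 \right)} = \left(-30592 + \frac{8507 - 9965}{5494 + 4501}\right) + \frac{519}{130} = \left(-30592 - \frac{1458}{9995}\right) + \frac{519}{130} = - \frac{305768498}{9995} + \frac{519}{130} = - \frac{7948943467}{259870}$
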